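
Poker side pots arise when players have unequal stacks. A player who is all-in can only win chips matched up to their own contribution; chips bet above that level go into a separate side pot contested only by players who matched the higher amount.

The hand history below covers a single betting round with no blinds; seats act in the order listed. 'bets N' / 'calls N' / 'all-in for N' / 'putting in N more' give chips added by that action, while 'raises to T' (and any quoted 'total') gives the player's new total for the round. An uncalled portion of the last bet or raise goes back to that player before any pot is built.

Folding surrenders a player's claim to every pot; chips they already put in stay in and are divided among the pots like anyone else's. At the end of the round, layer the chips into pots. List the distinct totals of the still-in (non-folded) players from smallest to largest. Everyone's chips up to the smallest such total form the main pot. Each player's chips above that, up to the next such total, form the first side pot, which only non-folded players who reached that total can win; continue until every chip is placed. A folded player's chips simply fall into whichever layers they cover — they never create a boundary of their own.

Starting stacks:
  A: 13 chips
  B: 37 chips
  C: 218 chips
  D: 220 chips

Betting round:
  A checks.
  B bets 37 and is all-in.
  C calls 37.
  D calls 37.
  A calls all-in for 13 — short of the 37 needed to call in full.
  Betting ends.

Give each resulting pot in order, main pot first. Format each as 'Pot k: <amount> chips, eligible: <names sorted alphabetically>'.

Contributions: A=13, B=37, C=37, D=37
Pot levels (distinct totals of non-folded players): 13, 37
Layer 1-13: 13 each from A, B, C, D = 13*4 = 52 chips; eligible A, B, C, D
Layer 14-37: 24 each from B, C, D = 24*3 = 72 chips; eligible B, C, D

Pot 1: 52 chips, eligible: A, B, C, D
Pot 2: 72 chips, eligible: B, C, D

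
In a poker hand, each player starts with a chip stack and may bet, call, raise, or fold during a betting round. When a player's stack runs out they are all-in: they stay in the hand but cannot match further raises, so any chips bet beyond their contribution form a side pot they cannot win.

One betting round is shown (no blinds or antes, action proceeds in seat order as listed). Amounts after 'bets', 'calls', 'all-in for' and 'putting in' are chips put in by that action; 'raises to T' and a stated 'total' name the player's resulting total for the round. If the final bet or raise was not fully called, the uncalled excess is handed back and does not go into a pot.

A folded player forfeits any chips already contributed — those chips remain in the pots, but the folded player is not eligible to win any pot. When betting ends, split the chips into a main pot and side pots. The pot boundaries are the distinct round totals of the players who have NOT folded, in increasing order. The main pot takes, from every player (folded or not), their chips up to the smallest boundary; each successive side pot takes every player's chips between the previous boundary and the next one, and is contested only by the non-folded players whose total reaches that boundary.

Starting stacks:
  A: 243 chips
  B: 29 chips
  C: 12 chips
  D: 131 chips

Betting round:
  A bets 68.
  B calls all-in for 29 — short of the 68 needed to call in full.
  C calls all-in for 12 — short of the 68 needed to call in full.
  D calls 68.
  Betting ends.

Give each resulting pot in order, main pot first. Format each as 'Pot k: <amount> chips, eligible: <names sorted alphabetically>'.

Contributions: A=68, B=29, C=12, D=68
Pot levels (distinct totals of non-folded players): 12, 29, 68
Layer 1-12: 12 each from A, B, C, D = 12*4 = 48 chips; eligible A, B, C, D
Layer 13-29: 17 each from A, B, D = 17*3 = 51 chips; eligible A, B, D
Layer 30-68: 39 each from A, D = 39*2 = 78 chips; eligible A, D

Pot 1: 48 chips, eligible: A, B, C, D
Pot 2: 51 chips, eligible: A, B, D
Pot 3: 78 chips, eligible: A, D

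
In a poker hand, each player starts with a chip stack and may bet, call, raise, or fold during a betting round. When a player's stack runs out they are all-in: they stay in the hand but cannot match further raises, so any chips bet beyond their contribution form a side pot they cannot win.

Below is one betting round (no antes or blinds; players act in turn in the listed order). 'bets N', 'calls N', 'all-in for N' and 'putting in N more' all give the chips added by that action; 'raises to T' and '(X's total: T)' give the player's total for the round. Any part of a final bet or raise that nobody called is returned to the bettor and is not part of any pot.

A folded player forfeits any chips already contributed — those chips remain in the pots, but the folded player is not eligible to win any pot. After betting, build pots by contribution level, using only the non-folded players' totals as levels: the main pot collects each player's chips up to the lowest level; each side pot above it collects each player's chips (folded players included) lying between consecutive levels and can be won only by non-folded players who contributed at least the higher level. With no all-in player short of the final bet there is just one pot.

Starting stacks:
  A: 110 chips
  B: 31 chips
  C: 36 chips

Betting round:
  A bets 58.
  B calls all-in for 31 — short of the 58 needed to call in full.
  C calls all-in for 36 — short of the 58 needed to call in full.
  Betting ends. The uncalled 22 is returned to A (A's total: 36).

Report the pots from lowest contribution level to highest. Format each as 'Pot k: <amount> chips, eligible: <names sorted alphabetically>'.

Pot 1: 93 chips, eligible: A, B, C
Pot 2: 10 chips, eligible: A, C

Derivation:
Contributions (after 22 returned to A): A=36, B=31, C=36
Pot levels (distinct totals of non-folded players): 31, 36
Layer 1-31: 31 each from A, B, C = 31*3 = 93 chips; eligible A, B, C
Layer 32-36: 5 each from A, C = 5*2 = 10 chips; eligible A, C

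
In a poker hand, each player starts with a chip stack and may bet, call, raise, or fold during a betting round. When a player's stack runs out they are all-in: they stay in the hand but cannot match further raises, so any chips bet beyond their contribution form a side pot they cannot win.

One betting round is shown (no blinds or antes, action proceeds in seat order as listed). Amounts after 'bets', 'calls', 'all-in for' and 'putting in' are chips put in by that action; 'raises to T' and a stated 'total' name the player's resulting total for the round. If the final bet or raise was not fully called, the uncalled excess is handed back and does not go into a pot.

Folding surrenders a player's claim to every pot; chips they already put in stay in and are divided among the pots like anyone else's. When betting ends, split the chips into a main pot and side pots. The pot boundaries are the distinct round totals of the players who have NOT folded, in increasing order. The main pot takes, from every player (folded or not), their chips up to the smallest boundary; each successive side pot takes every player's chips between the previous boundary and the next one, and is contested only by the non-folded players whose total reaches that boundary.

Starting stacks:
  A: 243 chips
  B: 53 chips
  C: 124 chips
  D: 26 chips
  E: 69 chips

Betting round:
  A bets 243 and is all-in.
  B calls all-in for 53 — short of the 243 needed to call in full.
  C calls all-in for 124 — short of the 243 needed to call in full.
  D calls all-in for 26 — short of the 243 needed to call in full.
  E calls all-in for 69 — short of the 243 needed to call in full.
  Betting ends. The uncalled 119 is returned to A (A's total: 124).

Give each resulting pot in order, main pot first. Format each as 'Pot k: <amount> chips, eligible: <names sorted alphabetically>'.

Contributions (after 119 returned to A): A=124, B=53, C=124, D=26, E=69
Pot levels (distinct totals of non-folded players): 26, 53, 69, 124
Layer 1-26: 26 each from A, B, C, D, E = 26*5 = 130 chips; eligible A, B, C, D, E
Layer 27-53: 27 each from A, B, C, E = 27*4 = 108 chips; eligible A, B, C, E
Layer 54-69: 16 each from A, C, E = 16*3 = 48 chips; eligible A, C, E
Layer 70-124: 55 each from A, C = 55*2 = 110 chips; eligible A, C

Pot 1: 130 chips, eligible: A, B, C, D, E
Pot 2: 108 chips, eligible: A, B, C, E
Pot 3: 48 chips, eligible: A, C, E
Pot 4: 110 chips, eligible: A, C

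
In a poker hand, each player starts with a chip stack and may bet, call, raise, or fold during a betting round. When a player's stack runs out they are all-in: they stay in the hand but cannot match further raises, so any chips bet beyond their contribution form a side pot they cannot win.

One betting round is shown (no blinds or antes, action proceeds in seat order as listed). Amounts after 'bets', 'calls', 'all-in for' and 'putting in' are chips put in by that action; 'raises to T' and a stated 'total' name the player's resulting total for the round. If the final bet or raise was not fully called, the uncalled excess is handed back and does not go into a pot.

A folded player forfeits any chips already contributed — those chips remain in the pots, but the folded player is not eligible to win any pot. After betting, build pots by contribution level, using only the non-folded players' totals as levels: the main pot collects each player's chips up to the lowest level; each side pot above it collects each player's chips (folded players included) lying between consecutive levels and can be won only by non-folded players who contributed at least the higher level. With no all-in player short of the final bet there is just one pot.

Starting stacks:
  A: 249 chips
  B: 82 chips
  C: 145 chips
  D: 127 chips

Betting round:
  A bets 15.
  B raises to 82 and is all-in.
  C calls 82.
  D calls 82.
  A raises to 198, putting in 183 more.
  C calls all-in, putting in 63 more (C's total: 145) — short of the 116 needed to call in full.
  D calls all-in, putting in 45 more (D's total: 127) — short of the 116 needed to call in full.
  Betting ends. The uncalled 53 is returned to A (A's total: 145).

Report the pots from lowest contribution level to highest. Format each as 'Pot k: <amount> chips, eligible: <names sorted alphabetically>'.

Pot 1: 328 chips, eligible: A, B, C, D
Pot 2: 135 chips, eligible: A, C, D
Pot 3: 36 chips, eligible: A, C

Derivation:
Contributions (after 53 returned to A): A=145, B=82, C=145, D=127
Pot levels (distinct totals of non-folded players): 82, 127, 145
Layer 1-82: 82 each from A, B, C, D = 82*4 = 328 chips; eligible A, B, C, D
Layer 83-127: 45 each from A, C, D = 45*3 = 135 chips; eligible A, C, D
Layer 128-145: 18 each from A, C = 18*2 = 36 chips; eligible A, C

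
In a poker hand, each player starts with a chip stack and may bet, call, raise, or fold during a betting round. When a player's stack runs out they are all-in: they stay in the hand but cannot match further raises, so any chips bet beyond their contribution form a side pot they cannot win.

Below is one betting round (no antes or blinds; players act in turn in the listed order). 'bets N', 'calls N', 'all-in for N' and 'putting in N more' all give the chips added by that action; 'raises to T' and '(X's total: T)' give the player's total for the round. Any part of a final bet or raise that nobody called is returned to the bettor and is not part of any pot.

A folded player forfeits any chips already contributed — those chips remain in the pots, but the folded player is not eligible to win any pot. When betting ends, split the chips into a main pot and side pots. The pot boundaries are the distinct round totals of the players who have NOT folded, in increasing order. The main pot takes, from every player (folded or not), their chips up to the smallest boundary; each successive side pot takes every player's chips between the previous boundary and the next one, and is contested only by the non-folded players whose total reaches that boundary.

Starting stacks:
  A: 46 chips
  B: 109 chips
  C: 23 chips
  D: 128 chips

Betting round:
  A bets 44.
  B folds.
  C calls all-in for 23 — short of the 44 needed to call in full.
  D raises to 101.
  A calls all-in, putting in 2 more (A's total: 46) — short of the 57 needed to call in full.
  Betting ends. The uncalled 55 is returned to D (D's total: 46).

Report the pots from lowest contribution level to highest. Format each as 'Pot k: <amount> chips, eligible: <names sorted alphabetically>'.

Pot 1: 69 chips, eligible: A, C, D
Pot 2: 46 chips, eligible: A, D

Derivation:
Contributions (after 55 returned to D): A=46, C=23, D=46
Folded: B
Pot levels (distinct totals of non-folded players): 23, 46
Layer 1-23: 23 each from A, C, D = 23*3 = 69 chips; eligible A, C, D
Layer 24-46: 23 each from A, D = 23*2 = 46 chips; eligible A, D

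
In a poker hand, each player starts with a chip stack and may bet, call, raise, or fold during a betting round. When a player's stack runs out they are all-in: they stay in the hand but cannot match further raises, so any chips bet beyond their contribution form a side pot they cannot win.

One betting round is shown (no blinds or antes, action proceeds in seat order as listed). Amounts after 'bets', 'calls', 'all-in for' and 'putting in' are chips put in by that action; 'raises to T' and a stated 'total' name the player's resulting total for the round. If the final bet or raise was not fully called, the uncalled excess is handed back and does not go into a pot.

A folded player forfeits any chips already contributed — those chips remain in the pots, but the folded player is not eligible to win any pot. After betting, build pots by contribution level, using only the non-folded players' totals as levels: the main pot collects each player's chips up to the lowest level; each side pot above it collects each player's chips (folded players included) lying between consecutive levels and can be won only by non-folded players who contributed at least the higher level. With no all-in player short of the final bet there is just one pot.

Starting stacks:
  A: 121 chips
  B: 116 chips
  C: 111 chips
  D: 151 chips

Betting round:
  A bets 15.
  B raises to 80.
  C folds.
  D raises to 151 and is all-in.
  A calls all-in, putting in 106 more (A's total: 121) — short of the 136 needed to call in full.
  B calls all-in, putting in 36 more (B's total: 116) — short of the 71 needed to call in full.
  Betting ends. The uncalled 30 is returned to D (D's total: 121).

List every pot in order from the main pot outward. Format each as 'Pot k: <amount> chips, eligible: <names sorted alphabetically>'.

Pot 1: 348 chips, eligible: A, B, D
Pot 2: 10 chips, eligible: A, D

Derivation:
Contributions (after 30 returned to D): A=121, B=116, D=121
Folded: C
Pot levels (distinct totals of non-folded players): 116, 121
Layer 1-116: 116 each from A, B, D = 116*3 = 348 chips; eligible A, B, D
Layer 117-121: 5 each from A, D = 5*2 = 10 chips; eligible A, D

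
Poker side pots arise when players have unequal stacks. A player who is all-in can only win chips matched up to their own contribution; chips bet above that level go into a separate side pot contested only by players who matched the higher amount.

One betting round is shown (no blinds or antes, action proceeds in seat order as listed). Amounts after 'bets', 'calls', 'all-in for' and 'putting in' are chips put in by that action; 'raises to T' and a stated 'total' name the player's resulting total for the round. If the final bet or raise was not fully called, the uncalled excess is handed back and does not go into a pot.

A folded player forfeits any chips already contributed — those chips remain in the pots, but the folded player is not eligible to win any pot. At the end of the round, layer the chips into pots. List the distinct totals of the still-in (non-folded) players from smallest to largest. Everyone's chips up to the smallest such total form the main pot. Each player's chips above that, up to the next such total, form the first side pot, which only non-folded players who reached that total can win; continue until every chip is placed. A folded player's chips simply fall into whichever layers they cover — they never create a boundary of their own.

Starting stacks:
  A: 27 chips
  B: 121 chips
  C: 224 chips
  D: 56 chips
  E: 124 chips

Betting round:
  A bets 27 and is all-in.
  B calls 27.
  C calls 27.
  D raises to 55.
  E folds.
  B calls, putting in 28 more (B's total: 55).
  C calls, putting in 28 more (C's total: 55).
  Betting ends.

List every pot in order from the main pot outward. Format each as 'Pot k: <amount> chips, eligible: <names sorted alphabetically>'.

Contributions: A=27, B=55, C=55, D=55
Folded: E
Pot levels (distinct totals of non-folded players): 27, 55
Layer 1-27: 27 each from A, B, C, D = 27*4 = 108 chips; eligible A, B, C, D
Layer 28-55: 28 each from B, C, D = 28*3 = 84 chips; eligible B, C, D

Pot 1: 108 chips, eligible: A, B, C, D
Pot 2: 84 chips, eligible: B, C, D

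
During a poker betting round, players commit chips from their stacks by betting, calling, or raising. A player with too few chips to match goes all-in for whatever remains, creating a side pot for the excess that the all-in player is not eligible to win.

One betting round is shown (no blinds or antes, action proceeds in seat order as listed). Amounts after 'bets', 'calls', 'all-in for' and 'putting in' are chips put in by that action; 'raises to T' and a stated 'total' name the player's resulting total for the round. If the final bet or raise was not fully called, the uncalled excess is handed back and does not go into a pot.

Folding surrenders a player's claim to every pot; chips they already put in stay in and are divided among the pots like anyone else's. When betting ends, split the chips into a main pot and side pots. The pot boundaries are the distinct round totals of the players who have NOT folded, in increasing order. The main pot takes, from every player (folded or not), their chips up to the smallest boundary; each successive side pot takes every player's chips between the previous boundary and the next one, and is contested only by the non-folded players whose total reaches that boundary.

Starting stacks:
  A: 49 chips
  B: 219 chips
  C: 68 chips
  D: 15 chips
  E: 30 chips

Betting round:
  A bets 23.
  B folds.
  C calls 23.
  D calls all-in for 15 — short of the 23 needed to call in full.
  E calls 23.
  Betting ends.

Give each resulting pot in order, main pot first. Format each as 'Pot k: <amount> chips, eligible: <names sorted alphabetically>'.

Contributions: A=23, C=23, D=15, E=23
Folded: B
Pot levels (distinct totals of non-folded players): 15, 23
Layer 1-15: 15 each from A, C, D, E = 15*4 = 60 chips; eligible A, C, D, E
Layer 16-23: 8 each from A, C, E = 8*3 = 24 chips; eligible A, C, E

Pot 1: 60 chips, eligible: A, C, D, E
Pot 2: 24 chips, eligible: A, C, E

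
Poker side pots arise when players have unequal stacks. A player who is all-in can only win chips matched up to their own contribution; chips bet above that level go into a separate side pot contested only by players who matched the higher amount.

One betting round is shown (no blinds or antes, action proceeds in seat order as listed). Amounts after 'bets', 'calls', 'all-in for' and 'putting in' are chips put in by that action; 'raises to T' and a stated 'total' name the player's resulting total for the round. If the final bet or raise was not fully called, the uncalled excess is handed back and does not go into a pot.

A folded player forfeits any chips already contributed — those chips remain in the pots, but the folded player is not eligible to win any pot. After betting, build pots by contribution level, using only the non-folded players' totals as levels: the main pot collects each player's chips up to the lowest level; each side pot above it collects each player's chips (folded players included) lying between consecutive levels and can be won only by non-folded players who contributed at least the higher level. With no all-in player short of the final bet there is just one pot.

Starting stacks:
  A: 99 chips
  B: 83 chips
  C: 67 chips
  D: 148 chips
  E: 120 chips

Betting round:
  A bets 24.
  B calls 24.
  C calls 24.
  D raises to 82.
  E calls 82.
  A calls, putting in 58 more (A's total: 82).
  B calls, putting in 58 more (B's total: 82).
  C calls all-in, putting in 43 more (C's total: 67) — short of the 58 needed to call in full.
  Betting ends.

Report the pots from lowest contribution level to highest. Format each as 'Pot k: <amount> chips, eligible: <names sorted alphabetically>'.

Pot 1: 335 chips, eligible: A, B, C, D, E
Pot 2: 60 chips, eligible: A, B, D, E

Derivation:
Contributions: A=82, B=82, C=67, D=82, E=82
Pot levels (distinct totals of non-folded players): 67, 82
Layer 1-67: 67 each from A, B, C, D, E = 67*5 = 335 chips; eligible A, B, C, D, E
Layer 68-82: 15 each from A, B, D, E = 15*4 = 60 chips; eligible A, B, D, E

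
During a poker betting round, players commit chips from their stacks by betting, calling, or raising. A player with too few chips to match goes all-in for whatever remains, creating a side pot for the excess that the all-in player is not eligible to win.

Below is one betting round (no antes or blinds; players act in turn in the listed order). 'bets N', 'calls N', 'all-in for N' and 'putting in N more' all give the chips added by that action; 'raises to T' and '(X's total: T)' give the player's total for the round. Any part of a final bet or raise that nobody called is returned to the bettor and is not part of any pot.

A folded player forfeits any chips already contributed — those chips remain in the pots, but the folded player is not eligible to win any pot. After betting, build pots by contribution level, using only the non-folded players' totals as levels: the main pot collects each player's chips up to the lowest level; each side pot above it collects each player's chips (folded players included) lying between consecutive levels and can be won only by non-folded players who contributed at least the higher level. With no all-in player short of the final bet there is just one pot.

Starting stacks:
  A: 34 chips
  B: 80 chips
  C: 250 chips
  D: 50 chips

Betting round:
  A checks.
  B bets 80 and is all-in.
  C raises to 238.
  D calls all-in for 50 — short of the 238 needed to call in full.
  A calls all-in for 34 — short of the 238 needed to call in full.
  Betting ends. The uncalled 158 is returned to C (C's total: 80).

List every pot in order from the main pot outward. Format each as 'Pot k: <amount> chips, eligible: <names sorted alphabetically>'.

Pot 1: 136 chips, eligible: A, B, C, D
Pot 2: 48 chips, eligible: B, C, D
Pot 3: 60 chips, eligible: B, C

Derivation:
Contributions (after 158 returned to C): A=34, B=80, C=80, D=50
Pot levels (distinct totals of non-folded players): 34, 50, 80
Layer 1-34: 34 each from A, B, C, D = 34*4 = 136 chips; eligible A, B, C, D
Layer 35-50: 16 each from B, C, D = 16*3 = 48 chips; eligible B, C, D
Layer 51-80: 30 each from B, C = 30*2 = 60 chips; eligible B, C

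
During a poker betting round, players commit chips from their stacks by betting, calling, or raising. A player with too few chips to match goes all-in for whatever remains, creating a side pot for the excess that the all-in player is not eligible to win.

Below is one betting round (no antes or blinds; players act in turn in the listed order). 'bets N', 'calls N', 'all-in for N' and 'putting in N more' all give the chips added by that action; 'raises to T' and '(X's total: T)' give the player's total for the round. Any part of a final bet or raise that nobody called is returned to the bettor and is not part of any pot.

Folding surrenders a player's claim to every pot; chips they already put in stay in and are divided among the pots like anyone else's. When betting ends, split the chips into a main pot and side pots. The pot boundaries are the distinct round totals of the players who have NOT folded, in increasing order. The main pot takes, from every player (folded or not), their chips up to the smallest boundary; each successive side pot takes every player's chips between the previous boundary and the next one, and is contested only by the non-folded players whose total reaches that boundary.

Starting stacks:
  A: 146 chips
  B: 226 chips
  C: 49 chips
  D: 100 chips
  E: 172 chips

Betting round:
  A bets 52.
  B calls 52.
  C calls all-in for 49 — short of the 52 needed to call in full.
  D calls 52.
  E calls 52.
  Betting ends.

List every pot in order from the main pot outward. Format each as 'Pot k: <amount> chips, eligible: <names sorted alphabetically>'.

Pot 1: 245 chips, eligible: A, B, C, D, E
Pot 2: 12 chips, eligible: A, B, D, E

Derivation:
Contributions: A=52, B=52, C=49, D=52, E=52
Pot levels (distinct totals of non-folded players): 49, 52
Layer 1-49: 49 each from A, B, C, D, E = 49*5 = 245 chips; eligible A, B, C, D, E
Layer 50-52: 3 each from A, B, D, E = 3*4 = 12 chips; eligible A, B, D, E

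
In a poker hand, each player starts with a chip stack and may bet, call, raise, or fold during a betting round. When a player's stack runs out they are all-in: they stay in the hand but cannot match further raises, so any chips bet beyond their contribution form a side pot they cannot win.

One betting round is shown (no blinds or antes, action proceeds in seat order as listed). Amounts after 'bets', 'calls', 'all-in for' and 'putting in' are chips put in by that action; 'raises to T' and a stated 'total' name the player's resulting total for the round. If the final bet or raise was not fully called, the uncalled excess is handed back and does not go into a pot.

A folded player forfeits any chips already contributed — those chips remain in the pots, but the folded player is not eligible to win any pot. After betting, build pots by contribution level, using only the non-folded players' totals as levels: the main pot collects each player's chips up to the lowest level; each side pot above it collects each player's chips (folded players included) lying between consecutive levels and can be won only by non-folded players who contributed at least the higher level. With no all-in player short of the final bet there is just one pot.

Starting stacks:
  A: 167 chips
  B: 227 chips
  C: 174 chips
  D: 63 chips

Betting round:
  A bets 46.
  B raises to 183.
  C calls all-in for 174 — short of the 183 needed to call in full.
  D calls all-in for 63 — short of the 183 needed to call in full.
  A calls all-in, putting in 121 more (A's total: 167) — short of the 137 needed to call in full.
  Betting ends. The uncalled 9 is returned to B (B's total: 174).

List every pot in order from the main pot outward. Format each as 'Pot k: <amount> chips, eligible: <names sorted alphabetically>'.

Contributions (after 9 returned to B): A=167, B=174, C=174, D=63
Pot levels (distinct totals of non-folded players): 63, 167, 174
Layer 1-63: 63 each from A, B, C, D = 63*4 = 252 chips; eligible A, B, C, D
Layer 64-167: 104 each from A, B, C = 104*3 = 312 chips; eligible A, B, C
Layer 168-174: 7 each from B, C = 7*2 = 14 chips; eligible B, C

Pot 1: 252 chips, eligible: A, B, C, D
Pot 2: 312 chips, eligible: A, B, C
Pot 3: 14 chips, eligible: B, C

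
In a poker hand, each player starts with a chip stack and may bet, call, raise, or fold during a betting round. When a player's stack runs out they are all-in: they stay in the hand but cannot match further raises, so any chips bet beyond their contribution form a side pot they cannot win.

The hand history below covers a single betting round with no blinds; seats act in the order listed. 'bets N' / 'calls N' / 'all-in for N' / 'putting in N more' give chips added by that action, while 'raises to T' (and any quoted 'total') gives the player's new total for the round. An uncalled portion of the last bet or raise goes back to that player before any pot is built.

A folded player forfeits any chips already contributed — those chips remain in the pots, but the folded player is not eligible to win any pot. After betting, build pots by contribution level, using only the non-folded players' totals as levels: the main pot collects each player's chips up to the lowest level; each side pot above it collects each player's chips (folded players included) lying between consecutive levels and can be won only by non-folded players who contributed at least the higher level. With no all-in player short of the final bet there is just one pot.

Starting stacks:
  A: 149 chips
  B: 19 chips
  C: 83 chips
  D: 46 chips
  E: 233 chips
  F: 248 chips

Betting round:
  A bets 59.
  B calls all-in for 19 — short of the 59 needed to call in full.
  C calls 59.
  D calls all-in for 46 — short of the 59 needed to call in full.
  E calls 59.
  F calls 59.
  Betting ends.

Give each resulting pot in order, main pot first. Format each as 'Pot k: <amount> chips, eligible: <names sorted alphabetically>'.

Pot 1: 114 chips, eligible: A, B, C, D, E, F
Pot 2: 135 chips, eligible: A, C, D, E, F
Pot 3: 52 chips, eligible: A, C, E, F

Derivation:
Contributions: A=59, B=19, C=59, D=46, E=59, F=59
Pot levels (distinct totals of non-folded players): 19, 46, 59
Layer 1-19: 19 each from A, B, C, D, E, F = 19*6 = 114 chips; eligible A, B, C, D, E, F
Layer 20-46: 27 each from A, C, D, E, F = 27*5 = 135 chips; eligible A, C, D, E, F
Layer 47-59: 13 each from A, C, E, F = 13*4 = 52 chips; eligible A, C, E, F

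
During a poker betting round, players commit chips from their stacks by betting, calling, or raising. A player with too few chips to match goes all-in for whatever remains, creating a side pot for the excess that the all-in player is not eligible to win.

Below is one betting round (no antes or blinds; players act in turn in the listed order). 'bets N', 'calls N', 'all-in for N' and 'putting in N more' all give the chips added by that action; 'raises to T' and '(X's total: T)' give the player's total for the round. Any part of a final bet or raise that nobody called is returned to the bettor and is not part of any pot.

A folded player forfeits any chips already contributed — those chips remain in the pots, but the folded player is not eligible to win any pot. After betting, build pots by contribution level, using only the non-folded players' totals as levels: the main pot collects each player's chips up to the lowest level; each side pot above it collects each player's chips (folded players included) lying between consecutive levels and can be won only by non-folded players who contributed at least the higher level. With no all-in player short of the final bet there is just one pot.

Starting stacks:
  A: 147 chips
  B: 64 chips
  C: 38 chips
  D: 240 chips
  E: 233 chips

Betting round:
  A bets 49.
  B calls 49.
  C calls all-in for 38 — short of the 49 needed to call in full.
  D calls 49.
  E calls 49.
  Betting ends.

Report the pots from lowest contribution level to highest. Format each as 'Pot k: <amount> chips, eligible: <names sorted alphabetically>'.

Contributions: A=49, B=49, C=38, D=49, E=49
Pot levels (distinct totals of non-folded players): 38, 49
Layer 1-38: 38 each from A, B, C, D, E = 38*5 = 190 chips; eligible A, B, C, D, E
Layer 39-49: 11 each from A, B, D, E = 11*4 = 44 chips; eligible A, B, D, E

Pot 1: 190 chips, eligible: A, B, C, D, E
Pot 2: 44 chips, eligible: A, B, D, E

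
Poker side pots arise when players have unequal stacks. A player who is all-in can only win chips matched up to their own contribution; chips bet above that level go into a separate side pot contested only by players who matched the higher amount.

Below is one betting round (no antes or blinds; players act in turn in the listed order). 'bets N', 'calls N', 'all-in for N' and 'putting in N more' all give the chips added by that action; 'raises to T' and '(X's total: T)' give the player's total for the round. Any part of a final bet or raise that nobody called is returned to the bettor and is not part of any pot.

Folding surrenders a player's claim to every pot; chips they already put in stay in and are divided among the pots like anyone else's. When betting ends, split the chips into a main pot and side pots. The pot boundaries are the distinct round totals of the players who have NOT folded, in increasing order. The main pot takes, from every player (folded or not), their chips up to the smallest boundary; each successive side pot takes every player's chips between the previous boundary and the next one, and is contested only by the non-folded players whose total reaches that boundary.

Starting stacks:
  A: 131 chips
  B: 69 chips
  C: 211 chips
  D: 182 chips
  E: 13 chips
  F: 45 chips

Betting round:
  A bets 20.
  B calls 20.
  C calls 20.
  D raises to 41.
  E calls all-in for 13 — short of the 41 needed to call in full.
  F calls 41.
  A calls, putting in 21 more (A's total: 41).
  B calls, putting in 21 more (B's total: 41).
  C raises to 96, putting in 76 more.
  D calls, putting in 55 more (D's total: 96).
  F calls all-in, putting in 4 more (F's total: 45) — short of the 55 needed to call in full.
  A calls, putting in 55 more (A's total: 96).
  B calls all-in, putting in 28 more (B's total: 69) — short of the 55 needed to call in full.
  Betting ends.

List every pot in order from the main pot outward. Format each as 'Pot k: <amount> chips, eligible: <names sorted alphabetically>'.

Contributions: A=96, B=69, C=96, D=96, E=13, F=45
Pot levels (distinct totals of non-folded players): 13, 45, 69, 96
Layer 1-13: 13 each from A, B, C, D, E, F = 13*6 = 78 chips; eligible A, B, C, D, E, F
Layer 14-45: 32 each from A, B, C, D, F = 32*5 = 160 chips; eligible A, B, C, D, F
Layer 46-69: 24 each from A, B, C, D = 24*4 = 96 chips; eligible A, B, C, D
Layer 70-96: 27 each from A, C, D = 27*3 = 81 chips; eligible A, C, D

Pot 1: 78 chips, eligible: A, B, C, D, E, F
Pot 2: 160 chips, eligible: A, B, C, D, F
Pot 3: 96 chips, eligible: A, B, C, D
Pot 4: 81 chips, eligible: A, C, D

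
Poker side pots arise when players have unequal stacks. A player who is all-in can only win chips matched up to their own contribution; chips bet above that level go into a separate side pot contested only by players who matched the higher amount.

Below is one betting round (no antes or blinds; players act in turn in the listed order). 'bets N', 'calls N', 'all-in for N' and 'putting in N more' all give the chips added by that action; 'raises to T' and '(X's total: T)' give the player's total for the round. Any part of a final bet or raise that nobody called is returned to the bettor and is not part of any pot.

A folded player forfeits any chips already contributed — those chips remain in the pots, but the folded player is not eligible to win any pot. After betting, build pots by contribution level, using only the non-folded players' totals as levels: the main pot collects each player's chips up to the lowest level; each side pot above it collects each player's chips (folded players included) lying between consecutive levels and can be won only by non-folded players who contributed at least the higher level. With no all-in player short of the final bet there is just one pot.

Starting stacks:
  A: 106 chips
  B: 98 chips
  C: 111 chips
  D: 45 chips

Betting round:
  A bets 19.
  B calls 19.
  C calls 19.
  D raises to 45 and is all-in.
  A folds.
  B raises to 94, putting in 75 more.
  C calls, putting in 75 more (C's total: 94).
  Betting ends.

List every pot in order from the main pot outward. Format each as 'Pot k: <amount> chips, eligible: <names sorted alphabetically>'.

Pot 1: 154 chips, eligible: B, C, D
Pot 2: 98 chips, eligible: B, C

Derivation:
Contributions: A=19, B=94, C=94, D=45
Folded: A
Pot levels (distinct totals of non-folded players): 45, 94
Layer 1-45: A 19 + B 45 + C 45 + D 45 = 154 chips; eligible B, C, D
Layer 46-94: 49 each from B, C = 49*2 = 98 chips; eligible B, C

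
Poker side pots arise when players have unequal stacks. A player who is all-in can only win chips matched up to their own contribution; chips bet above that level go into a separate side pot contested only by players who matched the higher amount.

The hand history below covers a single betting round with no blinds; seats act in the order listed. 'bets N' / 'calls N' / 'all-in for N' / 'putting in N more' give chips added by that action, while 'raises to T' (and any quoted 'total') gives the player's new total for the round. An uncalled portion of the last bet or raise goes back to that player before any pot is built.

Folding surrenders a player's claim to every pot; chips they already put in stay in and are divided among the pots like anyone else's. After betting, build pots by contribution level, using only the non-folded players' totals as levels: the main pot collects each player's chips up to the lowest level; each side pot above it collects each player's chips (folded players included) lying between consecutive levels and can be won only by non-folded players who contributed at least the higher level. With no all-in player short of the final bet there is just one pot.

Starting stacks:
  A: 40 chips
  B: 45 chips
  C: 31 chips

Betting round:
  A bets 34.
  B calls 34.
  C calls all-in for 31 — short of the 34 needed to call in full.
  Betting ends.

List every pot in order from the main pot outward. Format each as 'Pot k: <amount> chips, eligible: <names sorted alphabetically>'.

Pot 1: 93 chips, eligible: A, B, C
Pot 2: 6 chips, eligible: A, B

Derivation:
Contributions: A=34, B=34, C=31
Pot levels (distinct totals of non-folded players): 31, 34
Layer 1-31: 31 each from A, B, C = 31*3 = 93 chips; eligible A, B, C
Layer 32-34: 3 each from A, B = 3*2 = 6 chips; eligible A, B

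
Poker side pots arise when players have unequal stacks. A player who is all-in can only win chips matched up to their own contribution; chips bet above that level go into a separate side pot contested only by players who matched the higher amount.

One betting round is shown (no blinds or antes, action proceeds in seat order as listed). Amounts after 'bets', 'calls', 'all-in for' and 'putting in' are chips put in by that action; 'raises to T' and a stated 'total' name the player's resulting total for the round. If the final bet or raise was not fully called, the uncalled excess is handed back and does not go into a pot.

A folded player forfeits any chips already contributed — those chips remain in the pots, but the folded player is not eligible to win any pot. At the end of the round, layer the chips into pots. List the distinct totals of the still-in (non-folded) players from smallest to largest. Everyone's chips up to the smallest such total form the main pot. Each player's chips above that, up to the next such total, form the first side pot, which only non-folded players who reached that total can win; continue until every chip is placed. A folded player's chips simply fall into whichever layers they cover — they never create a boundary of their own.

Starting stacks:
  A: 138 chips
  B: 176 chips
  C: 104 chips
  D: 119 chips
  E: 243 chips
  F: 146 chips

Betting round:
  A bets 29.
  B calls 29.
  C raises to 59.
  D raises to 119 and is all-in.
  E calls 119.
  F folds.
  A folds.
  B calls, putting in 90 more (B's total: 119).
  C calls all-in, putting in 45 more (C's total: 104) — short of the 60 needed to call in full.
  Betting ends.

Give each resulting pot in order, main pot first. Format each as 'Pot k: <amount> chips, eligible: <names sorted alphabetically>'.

Contributions: A=29, B=119, C=104, D=119, E=119
Folded: A, F
Pot levels (distinct totals of non-folded players): 104, 119
Layer 1-104: A 29 + B 104 + C 104 + D 104 + E 104 = 445 chips; eligible B, C, D, E
Layer 105-119: 15 each from B, D, E = 15*3 = 45 chips; eligible B, D, E

Pot 1: 445 chips, eligible: B, C, D, E
Pot 2: 45 chips, eligible: B, D, E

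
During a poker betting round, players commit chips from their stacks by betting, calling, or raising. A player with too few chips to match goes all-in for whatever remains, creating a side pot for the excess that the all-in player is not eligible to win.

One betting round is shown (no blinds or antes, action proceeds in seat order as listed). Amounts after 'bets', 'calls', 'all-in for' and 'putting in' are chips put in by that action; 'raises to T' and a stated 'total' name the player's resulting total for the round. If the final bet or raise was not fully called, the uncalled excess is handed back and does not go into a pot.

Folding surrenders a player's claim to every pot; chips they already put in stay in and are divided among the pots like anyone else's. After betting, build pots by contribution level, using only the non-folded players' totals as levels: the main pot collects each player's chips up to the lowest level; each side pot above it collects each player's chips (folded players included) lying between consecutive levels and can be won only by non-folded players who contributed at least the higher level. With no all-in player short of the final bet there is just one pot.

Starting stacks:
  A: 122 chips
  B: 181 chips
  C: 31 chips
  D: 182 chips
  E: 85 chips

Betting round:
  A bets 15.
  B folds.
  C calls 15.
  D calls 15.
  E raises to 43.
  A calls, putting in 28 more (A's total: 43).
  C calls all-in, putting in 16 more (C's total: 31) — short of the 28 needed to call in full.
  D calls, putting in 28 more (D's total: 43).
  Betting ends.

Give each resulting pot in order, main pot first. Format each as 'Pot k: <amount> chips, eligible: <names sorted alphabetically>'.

Contributions: A=43, C=31, D=43, E=43
Folded: B
Pot levels (distinct totals of non-folded players): 31, 43
Layer 1-31: 31 each from A, C, D, E = 31*4 = 124 chips; eligible A, C, D, E
Layer 32-43: 12 each from A, D, E = 12*3 = 36 chips; eligible A, D, E

Pot 1: 124 chips, eligible: A, C, D, E
Pot 2: 36 chips, eligible: A, D, E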